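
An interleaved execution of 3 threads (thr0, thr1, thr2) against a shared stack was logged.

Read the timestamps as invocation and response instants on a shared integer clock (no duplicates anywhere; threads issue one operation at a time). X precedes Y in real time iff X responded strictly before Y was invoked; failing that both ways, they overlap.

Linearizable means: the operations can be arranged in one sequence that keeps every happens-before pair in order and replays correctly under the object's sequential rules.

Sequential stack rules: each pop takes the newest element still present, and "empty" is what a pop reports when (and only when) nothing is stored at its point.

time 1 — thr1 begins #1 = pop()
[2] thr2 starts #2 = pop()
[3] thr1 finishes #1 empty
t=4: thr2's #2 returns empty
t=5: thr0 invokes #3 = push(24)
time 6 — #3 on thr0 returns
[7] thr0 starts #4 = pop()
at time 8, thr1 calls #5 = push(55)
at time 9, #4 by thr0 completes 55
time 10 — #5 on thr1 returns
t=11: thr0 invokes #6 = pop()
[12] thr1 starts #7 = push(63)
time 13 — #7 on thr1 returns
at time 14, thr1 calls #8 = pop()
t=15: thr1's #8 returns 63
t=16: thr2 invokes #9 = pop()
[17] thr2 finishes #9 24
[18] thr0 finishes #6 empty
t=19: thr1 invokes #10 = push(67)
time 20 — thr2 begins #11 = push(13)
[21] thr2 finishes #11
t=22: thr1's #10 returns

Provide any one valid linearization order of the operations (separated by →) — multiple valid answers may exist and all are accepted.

1. #1 pop() → empty, leaving stack <>
2. #2 pop() → empty, leaving stack <>
3. #3 push(24), leaving stack <24>
4. #5 push(55), leaving stack <24,55>
5. #4 pop() → 55, leaving stack <24>
6. #7 push(63), leaving stack <24,63>
7. #8 pop() → 63, leaving stack <24>
8. #9 pop() → 24, leaving stack <>
9. #6 pop() → empty, leaving stack <>
10. #10 push(67), leaving stack <67>
11. #11 push(13), leaving stack <67,13>

#1 → #2 → #3 → #5 → #4 → #7 → #8 → #9 → #6 → #10 → #11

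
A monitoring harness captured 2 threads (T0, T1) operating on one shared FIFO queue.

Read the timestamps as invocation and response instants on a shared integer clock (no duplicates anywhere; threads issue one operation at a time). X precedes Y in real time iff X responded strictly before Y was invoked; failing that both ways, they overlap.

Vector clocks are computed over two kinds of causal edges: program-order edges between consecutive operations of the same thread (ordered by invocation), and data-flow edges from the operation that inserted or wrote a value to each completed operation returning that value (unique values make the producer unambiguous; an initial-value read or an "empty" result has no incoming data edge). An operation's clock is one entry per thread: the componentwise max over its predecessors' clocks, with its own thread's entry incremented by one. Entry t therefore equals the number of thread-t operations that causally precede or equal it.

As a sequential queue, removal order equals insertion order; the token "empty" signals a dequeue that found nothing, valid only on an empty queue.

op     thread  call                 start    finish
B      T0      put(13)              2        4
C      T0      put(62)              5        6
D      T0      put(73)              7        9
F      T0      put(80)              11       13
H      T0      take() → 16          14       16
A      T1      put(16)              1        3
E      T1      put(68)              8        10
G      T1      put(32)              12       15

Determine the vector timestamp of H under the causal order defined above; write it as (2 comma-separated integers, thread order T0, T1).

(5, 1)

root op A, invoked 1: fresh clock plus T1's own tick → (0, 1)
root op B, invoked 2: fresh clock plus T0's own tick → (1, 0)
E, invoked 8, takes VC(A)=(0, 1) under max, adds 1 for T1 → (0, 2)
C, invoked 5, takes VC(B)=(1, 0) under max, adds 1 for T0 → (2, 0)
G, invoked 12, takes VC(E)=(0, 2) under max, adds 1 for T1 → (0, 3)
D, invoked 7, takes VC(C)=(2, 0) under max, adds 1 for T0 → (3, 0)
F, invoked 11, takes VC(D)=(3, 0) under max, adds 1 for T0 → (4, 0)
H, invoked 14, takes VC(A)=(0, 1), VC(F)=(4, 0) under max, adds 1 for T0 → (5, 1)
target: VC(H) = (5, 1)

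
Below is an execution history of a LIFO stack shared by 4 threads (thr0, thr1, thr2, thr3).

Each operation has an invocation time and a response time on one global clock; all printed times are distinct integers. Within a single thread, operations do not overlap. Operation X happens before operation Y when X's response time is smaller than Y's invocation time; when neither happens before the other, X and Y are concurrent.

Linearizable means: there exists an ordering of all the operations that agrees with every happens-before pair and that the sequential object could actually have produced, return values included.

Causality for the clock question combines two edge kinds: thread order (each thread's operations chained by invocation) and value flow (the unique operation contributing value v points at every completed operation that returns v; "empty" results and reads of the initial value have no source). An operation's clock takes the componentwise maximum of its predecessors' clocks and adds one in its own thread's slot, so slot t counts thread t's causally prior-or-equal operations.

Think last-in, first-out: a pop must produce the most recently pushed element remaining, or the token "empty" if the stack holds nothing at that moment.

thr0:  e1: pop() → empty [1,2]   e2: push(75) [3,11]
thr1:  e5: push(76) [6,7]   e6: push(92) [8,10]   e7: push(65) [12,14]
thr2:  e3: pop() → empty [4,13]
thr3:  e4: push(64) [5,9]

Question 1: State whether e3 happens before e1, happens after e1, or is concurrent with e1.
after

e3 spans [4,13], e1 spans [1,2]
resp(e1)=2 < inv(e3)=4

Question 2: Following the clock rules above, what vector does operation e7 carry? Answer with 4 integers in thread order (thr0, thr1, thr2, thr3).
(0, 3, 0, 0)

root op e4, invoked 5: fresh clock plus thr3's own tick → (0, 0, 0, 1)
root op e3, invoked 4: fresh clock plus thr2's own tick → (0, 0, 1, 0)
root op e5, invoked 6: fresh clock plus thr1's own tick → (0, 1, 0, 0)
root op e1, invoked 1: fresh clock plus thr0's own tick → (1, 0, 0, 0)
e6 (invocation 8): componentwise max over VC(e5)=(0, 1, 0, 0), +1 at thr1, giving (0, 2, 0, 0)
e2 (invocation 3): componentwise max over VC(e1)=(1, 0, 0, 0), +1 at thr0, giving (2, 0, 0, 0)
e7 (invocation 12): componentwise max over VC(e6)=(0, 2, 0, 0), +1 at thr1, giving (0, 3, 0, 0)
target: VC(e7) = (0, 3, 0, 0)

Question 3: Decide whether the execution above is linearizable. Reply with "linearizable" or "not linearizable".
linearizable

witness order: e1, e3, e2, e4, e5, e6, e7
1. e1 pop() → empty, leaving stack <>
2. e3 pop() → empty, leaving stack <>
3. e2 push(75), leaving stack <75>
4. e4 push(64), leaving stack <75,64>
5. e5 push(76), leaving stack <75,64,76>
6. e6 push(92), leaving stack <75,64,76,92>
7. e7 push(65), leaving stack <75,64,76,92,65>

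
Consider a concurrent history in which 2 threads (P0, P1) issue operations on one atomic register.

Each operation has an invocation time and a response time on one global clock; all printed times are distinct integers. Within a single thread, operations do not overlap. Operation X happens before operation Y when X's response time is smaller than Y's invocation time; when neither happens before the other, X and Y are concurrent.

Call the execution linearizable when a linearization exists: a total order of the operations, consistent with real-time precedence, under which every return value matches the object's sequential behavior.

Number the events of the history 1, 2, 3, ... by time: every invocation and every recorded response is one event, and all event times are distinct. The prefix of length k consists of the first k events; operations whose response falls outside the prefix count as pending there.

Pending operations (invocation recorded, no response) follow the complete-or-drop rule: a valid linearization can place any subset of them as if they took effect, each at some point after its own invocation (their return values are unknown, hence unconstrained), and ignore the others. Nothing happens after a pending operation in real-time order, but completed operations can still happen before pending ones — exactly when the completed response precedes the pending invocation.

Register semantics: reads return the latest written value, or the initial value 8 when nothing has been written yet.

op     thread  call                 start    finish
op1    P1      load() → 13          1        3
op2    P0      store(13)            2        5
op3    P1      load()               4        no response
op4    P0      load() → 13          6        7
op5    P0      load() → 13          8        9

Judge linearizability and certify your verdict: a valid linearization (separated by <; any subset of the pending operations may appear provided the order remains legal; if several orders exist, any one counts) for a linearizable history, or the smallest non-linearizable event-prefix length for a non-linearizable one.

linearizable — witness: op2 < op1 < op3 < op4 < op5

step 1: op2 store(13) — value 13
step 2: op1 load() → 13 — value 13
step 3: op3 load() (pending, included) — value 13
step 4: op4 load() → 13 — value 13
step 5: op5 load() → 13 — value 13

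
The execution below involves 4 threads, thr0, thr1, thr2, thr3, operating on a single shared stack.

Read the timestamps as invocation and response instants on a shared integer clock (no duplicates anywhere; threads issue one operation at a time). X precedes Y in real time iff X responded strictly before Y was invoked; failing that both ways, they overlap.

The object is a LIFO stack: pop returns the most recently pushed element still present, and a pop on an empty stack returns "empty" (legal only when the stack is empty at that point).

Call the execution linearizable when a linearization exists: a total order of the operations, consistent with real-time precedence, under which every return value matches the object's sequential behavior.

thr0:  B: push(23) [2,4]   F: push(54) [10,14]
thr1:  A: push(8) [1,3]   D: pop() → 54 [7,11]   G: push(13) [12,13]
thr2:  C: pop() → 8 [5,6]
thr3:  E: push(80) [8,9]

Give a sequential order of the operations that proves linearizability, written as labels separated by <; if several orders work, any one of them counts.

1. B push(23), leaving stack <23>
2. A push(8), leaving stack <23,8>
3. C pop() → 8, leaving stack <23>
4. E push(80), leaving stack <23,80>
5. F push(54), leaving stack <23,80,54>
6. D pop() → 54, leaving stack <23,80>
7. G push(13), leaving stack <23,80,13>

B < A < C < E < F < D < G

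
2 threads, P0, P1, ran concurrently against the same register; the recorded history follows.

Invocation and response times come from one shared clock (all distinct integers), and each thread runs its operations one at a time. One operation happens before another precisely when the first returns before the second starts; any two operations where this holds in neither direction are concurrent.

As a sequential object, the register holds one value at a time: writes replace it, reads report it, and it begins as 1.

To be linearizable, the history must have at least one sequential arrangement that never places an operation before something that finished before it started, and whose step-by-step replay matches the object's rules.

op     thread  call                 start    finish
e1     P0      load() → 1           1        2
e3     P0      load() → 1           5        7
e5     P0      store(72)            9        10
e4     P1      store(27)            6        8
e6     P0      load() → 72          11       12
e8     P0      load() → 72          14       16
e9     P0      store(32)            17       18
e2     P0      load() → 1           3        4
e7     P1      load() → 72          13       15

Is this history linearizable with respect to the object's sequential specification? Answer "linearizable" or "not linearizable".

linearizable

witness order: e1, e2, e3, e4, e5, e6, e7, e8, e9
step 1: e1 load() → 1 — value 1
step 2: e2 load() → 1 — value 1
step 3: e3 load() → 1 — value 1
step 4: e4 store(27) — value 27
step 5: e5 store(72) — value 72
step 6: e6 load() → 72 — value 72
step 7: e7 load() → 72 — value 72
step 8: e8 load() → 72 — value 72
step 9: e9 store(32) — value 32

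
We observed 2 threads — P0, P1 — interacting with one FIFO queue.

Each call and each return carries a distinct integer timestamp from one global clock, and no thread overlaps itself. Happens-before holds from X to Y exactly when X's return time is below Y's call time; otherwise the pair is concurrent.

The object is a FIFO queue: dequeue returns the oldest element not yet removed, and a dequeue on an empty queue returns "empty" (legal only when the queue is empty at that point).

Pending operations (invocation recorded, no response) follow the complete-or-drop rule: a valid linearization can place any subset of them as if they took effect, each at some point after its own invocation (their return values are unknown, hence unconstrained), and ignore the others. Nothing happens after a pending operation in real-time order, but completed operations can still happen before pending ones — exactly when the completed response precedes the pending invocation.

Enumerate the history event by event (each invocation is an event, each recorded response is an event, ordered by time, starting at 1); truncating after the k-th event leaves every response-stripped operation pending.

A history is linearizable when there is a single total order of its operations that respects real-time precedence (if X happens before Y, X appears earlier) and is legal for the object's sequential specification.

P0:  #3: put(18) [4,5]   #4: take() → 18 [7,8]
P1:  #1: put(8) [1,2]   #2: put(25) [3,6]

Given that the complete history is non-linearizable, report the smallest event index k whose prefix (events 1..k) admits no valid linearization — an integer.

events 1..7 are linearizable, e.g. via #1, #2, #3:
after step 1 (#1 put(8)): queue <8>
after step 2 (#2 put(25)): queue <8,25>
after step 3 (#3 put(18)): queue <8,25,18>
with event 8 included (#4 responding at time 8), all real-time-consistent orders fail
e.g. #1, #2, #3, #4: illegal at step 4, since #4 take() → 18 cannot apply there
e.g. #1, #3, #2, #4: illegal at step 4, since #4 take() → 18 cannot apply there

8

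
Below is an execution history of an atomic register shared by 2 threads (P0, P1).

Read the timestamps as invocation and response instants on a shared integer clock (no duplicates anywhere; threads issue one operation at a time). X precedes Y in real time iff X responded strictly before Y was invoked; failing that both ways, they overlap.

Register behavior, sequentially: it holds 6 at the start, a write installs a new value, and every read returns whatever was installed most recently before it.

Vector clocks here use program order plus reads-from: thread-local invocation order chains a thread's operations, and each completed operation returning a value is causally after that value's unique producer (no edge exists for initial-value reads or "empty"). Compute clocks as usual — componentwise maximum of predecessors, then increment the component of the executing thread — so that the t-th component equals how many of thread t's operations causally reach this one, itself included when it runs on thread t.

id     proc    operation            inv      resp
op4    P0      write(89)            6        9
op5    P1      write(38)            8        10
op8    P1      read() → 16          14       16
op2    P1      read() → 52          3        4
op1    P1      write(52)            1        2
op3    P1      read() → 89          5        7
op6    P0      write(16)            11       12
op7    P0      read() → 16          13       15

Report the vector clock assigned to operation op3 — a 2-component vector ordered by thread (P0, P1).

root op op1, invoked 1: fresh clock plus P1's own tick → (0, 1)
root op op4, invoked 6: fresh clock plus P0's own tick → (1, 0)
op2 (invocation 3): componentwise max over VC(op1)=(0, 1), +1 at P1, giving (0, 2)
op6 (invocation 11): componentwise max over VC(op4)=(1, 0), +1 at P0, giving (2, 0)
op7 (invocation 13): componentwise max over VC(op6)=(2, 0), +1 at P0, giving (3, 0)
op3 (invocation 5): componentwise max over VC(op2)=(0, 2), VC(op4)=(1, 0), +1 at P1, giving (1, 3)
op5 (invocation 8): componentwise max over VC(op3)=(1, 3), +1 at P1, giving (1, 4)
op8 (invocation 14): componentwise max over VC(op5)=(1, 4), VC(op6)=(2, 0), +1 at P1, giving (2, 5)
target: VC(op3) = (1, 3)

(1, 3)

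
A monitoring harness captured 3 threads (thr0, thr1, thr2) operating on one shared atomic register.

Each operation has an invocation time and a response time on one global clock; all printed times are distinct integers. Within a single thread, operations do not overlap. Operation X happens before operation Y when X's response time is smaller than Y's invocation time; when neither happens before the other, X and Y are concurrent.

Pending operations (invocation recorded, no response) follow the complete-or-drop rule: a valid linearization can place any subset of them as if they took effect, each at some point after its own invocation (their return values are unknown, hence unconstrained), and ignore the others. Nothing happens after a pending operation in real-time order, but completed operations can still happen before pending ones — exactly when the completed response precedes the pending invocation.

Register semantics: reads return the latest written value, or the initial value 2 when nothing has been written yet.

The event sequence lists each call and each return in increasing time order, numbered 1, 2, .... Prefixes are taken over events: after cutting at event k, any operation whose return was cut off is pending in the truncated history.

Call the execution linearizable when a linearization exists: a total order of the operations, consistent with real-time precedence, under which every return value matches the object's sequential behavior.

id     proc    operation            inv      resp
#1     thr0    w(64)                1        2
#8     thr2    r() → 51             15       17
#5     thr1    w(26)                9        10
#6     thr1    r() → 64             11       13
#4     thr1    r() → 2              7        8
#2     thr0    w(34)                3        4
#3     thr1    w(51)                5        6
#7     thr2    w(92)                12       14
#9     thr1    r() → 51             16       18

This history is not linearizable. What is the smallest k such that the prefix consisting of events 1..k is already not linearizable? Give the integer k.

a valid linearization of events 1..7 exists, for instance #1, #2, #3:
step 1: #1 w(64) — value 64
step 2: #2 w(34) — value 34
step 3: #3 w(51) — value 51
at event 8 (#4's time-8 response) nothing linearizes any more
one such order, #1, #2, #3, #4, breaks at step 4 where #4 r() → 2 is illegal

8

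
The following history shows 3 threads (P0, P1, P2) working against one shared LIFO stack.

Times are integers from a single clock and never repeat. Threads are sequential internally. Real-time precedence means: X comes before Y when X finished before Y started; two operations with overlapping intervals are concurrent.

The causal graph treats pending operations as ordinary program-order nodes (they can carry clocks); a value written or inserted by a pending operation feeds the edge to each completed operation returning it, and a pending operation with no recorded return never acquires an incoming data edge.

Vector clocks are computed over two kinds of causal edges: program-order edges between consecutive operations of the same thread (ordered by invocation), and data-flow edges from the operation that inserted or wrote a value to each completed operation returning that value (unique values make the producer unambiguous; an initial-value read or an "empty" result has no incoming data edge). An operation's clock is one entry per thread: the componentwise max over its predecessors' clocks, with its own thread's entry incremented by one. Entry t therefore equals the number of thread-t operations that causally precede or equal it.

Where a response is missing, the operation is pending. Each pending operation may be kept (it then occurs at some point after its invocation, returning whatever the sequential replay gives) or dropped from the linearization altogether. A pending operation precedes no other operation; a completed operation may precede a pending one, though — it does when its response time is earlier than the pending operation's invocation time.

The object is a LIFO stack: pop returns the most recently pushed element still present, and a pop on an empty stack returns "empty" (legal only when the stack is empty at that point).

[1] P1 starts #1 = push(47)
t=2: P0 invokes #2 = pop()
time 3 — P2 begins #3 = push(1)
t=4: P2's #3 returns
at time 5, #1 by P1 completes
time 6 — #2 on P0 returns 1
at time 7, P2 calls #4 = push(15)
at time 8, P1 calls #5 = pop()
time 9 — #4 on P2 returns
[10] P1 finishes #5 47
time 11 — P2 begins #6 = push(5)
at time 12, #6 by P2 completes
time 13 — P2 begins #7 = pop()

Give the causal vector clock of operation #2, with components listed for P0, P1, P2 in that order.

(1, 0, 1)

invoked at 3, #3 has no predecessors; its own P2 bump gives (0, 0, 1)
invoked at 1, #1 has no predecessors; its own P1 bump gives (0, 1, 0)
from VC(#3)=(0, 0, 1), #4 (invoked 7) maxes components and bumps P2 → (0, 0, 2)
from VC(#1)=(0, 1, 0), #5 (invoked 8) maxes components and bumps P1 → (0, 2, 0)
from VC(#3)=(0, 0, 1), #2 (invoked 2) maxes components and bumps P0 → (1, 0, 1)
from VC(#4)=(0, 0, 2), #6 (invoked 11) maxes components and bumps P2 → (0, 0, 3)
from VC(#6)=(0, 0, 3), #7 (invoked 13) maxes components and bumps P2 → (0, 0, 4)
target: VC(#2) = (1, 0, 1)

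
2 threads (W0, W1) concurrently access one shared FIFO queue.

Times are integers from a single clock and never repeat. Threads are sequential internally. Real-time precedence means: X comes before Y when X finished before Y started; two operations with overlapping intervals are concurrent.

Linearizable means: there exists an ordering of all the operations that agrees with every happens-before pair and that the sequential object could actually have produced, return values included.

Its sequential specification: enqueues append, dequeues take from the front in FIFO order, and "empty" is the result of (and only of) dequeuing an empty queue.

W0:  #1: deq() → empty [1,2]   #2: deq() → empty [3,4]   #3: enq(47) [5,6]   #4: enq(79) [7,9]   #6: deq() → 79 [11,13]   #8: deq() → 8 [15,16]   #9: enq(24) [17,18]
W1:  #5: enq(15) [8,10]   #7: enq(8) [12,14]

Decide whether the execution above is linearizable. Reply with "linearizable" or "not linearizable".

events 1..12 are fine; event 13 — the response of #6 at time 13 — makes the prefix non-linearizable
checked exhaustively: 2 real-time-consistent orders of 6 completed operations, zero legal FIFO queue replays
include/drop combinations of the 1 pending operation (#7) were all tried; none helps
for example #1, #2, #3, #4, #5, #6 (pending dropped) fails at step 6: #6 deq() → 79 is not legal there
for example #1, #2, #3, #5, #4, #6 (pending dropped) fails at step 6: #6 deq() → 79 is not legal there

not linearizable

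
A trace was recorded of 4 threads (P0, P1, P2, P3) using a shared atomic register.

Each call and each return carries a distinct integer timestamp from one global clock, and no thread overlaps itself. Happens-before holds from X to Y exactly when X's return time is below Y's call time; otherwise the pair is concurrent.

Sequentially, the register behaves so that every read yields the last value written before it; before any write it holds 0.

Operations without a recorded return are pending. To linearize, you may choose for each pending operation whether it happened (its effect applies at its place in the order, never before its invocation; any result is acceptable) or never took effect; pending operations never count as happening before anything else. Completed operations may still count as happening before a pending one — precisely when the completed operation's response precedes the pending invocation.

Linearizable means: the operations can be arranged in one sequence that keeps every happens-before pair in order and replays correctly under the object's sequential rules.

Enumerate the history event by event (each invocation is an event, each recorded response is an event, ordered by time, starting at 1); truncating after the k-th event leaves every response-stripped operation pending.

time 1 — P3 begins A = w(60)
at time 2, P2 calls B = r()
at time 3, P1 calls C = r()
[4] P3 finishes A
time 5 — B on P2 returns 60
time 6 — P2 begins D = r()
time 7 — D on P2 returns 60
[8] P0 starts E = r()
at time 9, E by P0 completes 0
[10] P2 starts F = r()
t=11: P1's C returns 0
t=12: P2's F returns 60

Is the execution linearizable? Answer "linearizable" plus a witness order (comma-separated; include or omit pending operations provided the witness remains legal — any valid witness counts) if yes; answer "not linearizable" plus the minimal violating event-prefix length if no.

the violation lands at event 9, E's response at time 9: events 1..8 linearize, events 1..9 do not
the 4 completed operations admit 2 real-time orders; each fails the atomic register replay
every completion of the 1 pending operation (C) was checked; none linearizes
for example A, B, D, E (pending dropped) fails at step 4: E r() → 0 is not legal there
for example B, A, D, E (pending dropped) fails at step 1: B r() → 60 is not legal there

not linearizable — minimal violating prefix: 9 events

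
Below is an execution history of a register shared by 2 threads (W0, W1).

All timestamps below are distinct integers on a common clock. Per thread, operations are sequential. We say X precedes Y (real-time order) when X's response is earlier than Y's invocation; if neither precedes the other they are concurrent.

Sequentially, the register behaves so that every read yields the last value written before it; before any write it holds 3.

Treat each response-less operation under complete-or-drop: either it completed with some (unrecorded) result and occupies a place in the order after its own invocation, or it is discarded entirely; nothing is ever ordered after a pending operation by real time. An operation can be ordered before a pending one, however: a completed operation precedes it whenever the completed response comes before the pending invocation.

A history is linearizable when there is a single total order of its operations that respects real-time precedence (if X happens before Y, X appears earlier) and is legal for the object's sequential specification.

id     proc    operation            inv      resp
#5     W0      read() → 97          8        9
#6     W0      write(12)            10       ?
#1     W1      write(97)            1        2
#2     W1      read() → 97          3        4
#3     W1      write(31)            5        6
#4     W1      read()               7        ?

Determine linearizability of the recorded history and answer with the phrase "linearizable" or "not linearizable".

events 1..8 are fine; event 9 — the response of #5 at time 9 — makes the prefix non-linearizable
exhaustive check: the 4 completed register ops admit one real-time order; illegal
every completion of the 1 pending operation (#4) was checked; none linearizes
take #1, #2, #3, #5 (pending dropped): step 4 already fails, because #5 read() → 97 cannot occur there

not linearizable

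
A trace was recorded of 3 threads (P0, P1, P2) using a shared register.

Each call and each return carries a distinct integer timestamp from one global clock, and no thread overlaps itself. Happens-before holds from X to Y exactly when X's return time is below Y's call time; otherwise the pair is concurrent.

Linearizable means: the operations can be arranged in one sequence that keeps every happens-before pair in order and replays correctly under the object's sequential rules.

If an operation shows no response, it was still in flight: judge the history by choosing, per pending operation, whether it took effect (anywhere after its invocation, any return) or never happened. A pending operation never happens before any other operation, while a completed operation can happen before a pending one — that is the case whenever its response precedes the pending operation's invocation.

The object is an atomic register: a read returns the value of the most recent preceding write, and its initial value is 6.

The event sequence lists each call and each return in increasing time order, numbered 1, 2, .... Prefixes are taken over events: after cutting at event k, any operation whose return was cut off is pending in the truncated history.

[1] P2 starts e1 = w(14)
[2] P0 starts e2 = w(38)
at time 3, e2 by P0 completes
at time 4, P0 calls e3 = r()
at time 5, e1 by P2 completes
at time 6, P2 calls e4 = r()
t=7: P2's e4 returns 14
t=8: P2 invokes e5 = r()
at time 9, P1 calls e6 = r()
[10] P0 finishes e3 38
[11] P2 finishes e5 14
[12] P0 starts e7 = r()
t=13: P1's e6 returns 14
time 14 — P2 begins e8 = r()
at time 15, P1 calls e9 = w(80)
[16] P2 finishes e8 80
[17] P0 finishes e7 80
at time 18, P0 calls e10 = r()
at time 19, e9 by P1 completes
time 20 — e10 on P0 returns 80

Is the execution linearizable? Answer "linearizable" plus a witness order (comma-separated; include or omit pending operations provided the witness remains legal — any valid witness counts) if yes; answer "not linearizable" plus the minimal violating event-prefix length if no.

linearizable — witness: e2, e3, e1, e4, e5, e6, e9, e7, e8, e10

1. e2 w(38), leaving value 38
2. e3 r() → 38, leaving value 38
3. e1 w(14), leaving value 14
4. e4 r() → 14, leaving value 14
5. e5 r() → 14, leaving value 14
6. e6 r() → 14, leaving value 14
7. e9 w(80), leaving value 80
8. e7 r() → 80, leaving value 80
9. e8 r() → 80, leaving value 80
10. e10 r() → 80, leaving value 80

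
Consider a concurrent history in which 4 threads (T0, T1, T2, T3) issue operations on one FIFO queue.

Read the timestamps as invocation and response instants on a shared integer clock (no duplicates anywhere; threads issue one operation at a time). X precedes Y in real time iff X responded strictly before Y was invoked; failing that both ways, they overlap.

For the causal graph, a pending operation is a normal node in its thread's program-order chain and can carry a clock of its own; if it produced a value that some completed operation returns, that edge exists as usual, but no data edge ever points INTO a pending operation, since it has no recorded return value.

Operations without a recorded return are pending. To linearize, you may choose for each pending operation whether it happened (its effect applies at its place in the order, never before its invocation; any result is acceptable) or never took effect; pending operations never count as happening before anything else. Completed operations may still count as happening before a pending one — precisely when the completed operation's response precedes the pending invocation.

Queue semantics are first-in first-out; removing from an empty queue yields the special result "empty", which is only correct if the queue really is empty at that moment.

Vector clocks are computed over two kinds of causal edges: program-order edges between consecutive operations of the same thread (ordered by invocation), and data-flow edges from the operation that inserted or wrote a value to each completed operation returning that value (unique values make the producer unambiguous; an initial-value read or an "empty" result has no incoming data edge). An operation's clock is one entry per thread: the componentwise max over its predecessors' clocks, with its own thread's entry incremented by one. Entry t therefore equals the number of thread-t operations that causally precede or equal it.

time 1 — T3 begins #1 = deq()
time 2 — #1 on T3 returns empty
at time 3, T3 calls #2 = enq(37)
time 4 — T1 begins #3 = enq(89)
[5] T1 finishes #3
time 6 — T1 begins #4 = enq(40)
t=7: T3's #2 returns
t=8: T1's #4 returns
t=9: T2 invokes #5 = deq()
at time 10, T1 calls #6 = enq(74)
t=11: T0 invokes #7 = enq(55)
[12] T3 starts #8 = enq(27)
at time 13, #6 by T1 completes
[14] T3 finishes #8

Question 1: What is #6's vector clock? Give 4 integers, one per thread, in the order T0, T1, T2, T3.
invoked at 1, #1 has no predecessors; its own T3 bump gives (0, 0, 0, 1)
invoked at 9, #5 has no predecessors; its own T2 bump gives (0, 0, 1, 0)
invoked at 4, #3 has no predecessors; its own T1 bump gives (0, 1, 0, 0)
invoked at 11, #7 has no predecessors; its own T0 bump gives (1, 0, 0, 0)
merge at #2 (invoked 3): VC(#1)=(0, 0, 0, 1), own-thread bump on T3 → (0, 0, 0, 2)
merge at #4 (invoked 6): VC(#3)=(0, 1, 0, 0), own-thread bump on T1 → (0, 2, 0, 0)
merge at #8 (invoked 12): VC(#2)=(0, 0, 0, 2), own-thread bump on T3 → (0, 0, 0, 3)
merge at #6 (invoked 10): VC(#4)=(0, 2, 0, 0), own-thread bump on T1 → (0, 3, 0, 0)
target: VC(#6) = (0, 3, 0, 0)

(0, 3, 0, 0)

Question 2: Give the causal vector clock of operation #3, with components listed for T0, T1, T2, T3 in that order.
VC(#1, invoked at 1): no causal predecessors; +1 on T3 → (0, 0, 0, 1)
VC(#5, invoked at 9): no causal predecessors; +1 on T2 → (0, 0, 1, 0)
VC(#3, invoked at 4): no causal predecessors; +1 on T1 → (0, 1, 0, 0)
VC(#7, invoked at 11): no causal predecessors; +1 on T0 → (1, 0, 0, 0)
invoked at 3, #2 merges VC(#1)=(0, 0, 0, 1) and bumps T3's slot → (0, 0, 0, 2)
invoked at 6, #4 merges VC(#3)=(0, 1, 0, 0) and bumps T1's slot → (0, 2, 0, 0)
invoked at 12, #8 merges VC(#2)=(0, 0, 0, 2) and bumps T3's slot → (0, 0, 0, 3)
invoked at 10, #6 merges VC(#4)=(0, 2, 0, 0) and bumps T1's slot → (0, 3, 0, 0)
target: VC(#3) = (0, 1, 0, 0)

(0, 1, 0, 0)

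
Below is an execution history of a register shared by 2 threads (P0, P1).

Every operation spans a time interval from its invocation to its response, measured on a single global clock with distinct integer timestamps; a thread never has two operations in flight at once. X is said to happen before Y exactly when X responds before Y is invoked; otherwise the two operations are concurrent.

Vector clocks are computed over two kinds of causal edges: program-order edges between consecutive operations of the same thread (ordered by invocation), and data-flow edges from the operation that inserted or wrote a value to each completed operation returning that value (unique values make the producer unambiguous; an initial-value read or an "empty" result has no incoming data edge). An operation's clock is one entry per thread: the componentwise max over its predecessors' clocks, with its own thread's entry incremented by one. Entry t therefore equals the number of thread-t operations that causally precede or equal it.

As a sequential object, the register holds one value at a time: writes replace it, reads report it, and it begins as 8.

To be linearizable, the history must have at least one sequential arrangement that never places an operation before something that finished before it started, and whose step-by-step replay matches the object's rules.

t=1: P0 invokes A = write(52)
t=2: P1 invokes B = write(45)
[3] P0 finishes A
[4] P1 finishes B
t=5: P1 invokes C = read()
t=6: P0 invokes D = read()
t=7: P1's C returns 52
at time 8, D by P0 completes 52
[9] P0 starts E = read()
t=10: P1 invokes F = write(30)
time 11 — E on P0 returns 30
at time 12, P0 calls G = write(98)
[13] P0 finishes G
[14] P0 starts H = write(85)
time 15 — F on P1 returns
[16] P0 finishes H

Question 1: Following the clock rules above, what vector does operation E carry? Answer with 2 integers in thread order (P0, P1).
Answer: (3, 3)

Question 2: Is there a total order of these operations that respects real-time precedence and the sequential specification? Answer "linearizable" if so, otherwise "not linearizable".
linearizable

witness order: B, A, C, D, F, E, G, H
1. B write(45), leaving value 45
2. A write(52), leaving value 52
3. C read() → 52, leaving value 52
4. D read() → 52, leaving value 52
5. F write(30), leaving value 30
6. E read() → 30, leaving value 30
7. G write(98), leaving value 98
8. H write(85), leaving value 85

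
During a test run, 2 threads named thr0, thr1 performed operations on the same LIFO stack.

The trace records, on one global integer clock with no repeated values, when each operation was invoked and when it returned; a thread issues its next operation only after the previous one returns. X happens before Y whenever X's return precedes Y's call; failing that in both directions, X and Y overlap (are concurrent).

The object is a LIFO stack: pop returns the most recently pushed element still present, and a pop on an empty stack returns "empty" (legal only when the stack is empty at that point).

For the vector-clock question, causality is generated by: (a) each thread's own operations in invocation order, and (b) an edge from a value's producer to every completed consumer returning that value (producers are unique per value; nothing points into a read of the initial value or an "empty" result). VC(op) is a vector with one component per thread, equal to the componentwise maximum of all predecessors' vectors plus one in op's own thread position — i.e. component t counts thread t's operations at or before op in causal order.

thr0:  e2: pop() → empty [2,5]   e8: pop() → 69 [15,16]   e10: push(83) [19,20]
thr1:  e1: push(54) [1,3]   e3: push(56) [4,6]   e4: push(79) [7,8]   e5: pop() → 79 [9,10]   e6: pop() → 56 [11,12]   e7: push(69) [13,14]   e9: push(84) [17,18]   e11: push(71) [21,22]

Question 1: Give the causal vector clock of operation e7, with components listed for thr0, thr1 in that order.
Answer: (0, 6)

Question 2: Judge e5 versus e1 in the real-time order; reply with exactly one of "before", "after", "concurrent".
Answer: after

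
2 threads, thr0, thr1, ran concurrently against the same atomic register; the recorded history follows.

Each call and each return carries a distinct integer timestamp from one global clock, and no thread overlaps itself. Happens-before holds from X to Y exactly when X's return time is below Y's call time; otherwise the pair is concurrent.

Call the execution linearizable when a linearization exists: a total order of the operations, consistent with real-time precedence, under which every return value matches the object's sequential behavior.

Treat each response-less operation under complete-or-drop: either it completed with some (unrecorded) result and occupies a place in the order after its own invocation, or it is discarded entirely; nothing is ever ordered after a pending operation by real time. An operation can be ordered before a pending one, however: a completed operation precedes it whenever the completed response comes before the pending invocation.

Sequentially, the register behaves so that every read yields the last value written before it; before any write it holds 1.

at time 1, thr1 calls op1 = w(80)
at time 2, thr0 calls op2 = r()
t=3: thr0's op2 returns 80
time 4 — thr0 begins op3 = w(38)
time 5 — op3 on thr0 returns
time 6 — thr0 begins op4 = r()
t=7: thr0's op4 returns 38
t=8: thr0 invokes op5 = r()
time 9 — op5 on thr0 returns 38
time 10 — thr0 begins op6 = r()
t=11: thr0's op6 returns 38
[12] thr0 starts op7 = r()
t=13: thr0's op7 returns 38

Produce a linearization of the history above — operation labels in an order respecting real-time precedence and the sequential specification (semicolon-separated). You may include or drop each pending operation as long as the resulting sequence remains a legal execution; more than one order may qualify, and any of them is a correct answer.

op1; op2; op3; op4; op5; op6; op7

step 1: op1 w(80) (pending, included) — value 80
step 2: op2 r() → 80 — value 80
step 3: op3 w(38) — value 38
step 4: op4 r() → 38 — value 38
step 5: op5 r() → 38 — value 38
step 6: op6 r() → 38 — value 38
step 7: op7 r() → 38 — value 38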